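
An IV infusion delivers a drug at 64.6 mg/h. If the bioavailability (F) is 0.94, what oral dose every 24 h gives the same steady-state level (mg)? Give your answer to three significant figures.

To maintain the same Css, the systemic dosing rate must be unchanged: F·D/τ = infusion rate.
D = rate × τ / F = 64.6 × 24 / 0.94 = 1649 mg

1650 mg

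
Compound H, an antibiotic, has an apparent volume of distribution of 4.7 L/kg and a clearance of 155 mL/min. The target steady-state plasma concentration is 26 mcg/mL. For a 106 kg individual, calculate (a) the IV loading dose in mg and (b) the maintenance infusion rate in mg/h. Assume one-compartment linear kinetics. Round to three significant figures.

(a) 13000 mg; (b) 242 mg/h

Total Vd = 4.7 × 106 = 498.2 L
LD = Vd · C_target = 498.2 × 26 = 12950 mg
CL = 155 mL/min × 60/1000 = 9.300 L/h
Maintenance infusion rate = CL × Css = 9.300 × 26 = 241.8 mg/h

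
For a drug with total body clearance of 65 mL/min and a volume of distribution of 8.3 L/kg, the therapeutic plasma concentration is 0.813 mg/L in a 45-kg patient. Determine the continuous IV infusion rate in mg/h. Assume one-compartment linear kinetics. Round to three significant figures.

CL = 65 mL/min × 60/1000 = 3.900 L/h
Infusion rate = CL · Css = 3.900 L/h × 0.813 mg/L = 3.171 mg/h

3.17 mg/h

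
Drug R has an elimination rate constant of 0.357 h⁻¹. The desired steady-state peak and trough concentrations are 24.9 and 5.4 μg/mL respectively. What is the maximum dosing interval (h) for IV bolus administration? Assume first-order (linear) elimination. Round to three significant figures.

4.28 h

Between IV bolus doses, concentration decays as C = C₀·e^(−kτ), so C_peak/C_trough = e^(kτ).
τ_max = ln(C_peak/C_trough) / k = ln(24.9/5.4) / 0.3570 = 1.528 / 0.3570 = 4.280 h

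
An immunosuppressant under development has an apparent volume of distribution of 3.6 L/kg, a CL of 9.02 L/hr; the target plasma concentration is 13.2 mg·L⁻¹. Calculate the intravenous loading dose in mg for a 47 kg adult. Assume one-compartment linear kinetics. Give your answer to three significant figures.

Vd(total) = 47 kg × 3.6 L/kg = 169.2 L
LD = Vd × C = 169.2 × 13.20 = 2233 mg

2230 mg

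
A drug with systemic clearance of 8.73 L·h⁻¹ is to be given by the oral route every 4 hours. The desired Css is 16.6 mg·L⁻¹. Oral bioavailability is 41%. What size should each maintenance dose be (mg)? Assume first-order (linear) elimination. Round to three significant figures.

At steady state, dose per interval replaces the amount cleared in that interval: F·D/τ = CL·Css.
D = CL × Css × τ / F = 8.730 × 16.6 × 4 / 0.41 = 1414 mg

1410 mg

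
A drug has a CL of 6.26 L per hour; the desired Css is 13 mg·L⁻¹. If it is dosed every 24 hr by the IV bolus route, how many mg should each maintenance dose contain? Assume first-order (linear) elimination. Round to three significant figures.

At steady state, dose per interval replaces the amount cleared in that interval: D/τ = CL·Css.
D = CL × Css × τ = 6.260 × 13 × 24 = 1953 mg

1950 mg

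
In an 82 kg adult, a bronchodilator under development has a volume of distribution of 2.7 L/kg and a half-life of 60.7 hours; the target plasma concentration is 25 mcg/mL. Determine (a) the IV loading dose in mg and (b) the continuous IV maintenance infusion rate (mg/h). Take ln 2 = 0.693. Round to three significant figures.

(a) 5540 mg; (b) 63.2 mg/h

Vd(total) = 82 kg × 2.7 L/kg = 221.4 L
LD = Vd × C = 221.4 × 25 = 5535 mg
CL = 0.693 × Vd / t½ = 0.693 × 221.4 / 60.7 = 2.528 L/h
Infusion rate = CL × Css = 2.528 × 25 = 63.20 mg/h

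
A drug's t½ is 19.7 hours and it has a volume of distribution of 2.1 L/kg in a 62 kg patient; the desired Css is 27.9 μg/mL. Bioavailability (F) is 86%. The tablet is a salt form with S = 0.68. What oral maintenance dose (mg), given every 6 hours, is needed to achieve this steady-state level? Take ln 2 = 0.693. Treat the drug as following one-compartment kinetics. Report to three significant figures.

1310 mg

Total Vd = 2.1 × 62 = 130.2 L
k = 0.693/19.7 = 0.03518 h⁻¹, so CL = k·Vd = 0.03518 × 130.2 = 4.580 L/h
D = CL × Css × τ / F / S = 4.580 × 27.9 × 6 / 0.86 / 0.68 = 1311 mg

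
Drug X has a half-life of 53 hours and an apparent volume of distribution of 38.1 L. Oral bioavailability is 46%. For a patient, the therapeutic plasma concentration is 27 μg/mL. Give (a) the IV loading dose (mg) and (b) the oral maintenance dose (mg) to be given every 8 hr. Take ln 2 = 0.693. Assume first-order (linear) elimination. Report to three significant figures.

LD = Vd × C = 38.10 × 27 = 1029 mg
CL = 0.693 × Vd / t½ = 0.693 × 38.10 / 53 = 0.4982 L/h
D = CL × Css × τ / F = 0.4982 × 27 × 8 / 0.46 = 233.9 mg

(a) 1030 mg; (b) 234 mg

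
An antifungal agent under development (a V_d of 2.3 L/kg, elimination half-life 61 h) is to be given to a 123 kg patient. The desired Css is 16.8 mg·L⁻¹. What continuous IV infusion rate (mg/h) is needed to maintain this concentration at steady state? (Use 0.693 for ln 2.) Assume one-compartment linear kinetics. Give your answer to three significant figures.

Vd = 2.3 L/kg × 123 kg = 282.9 L
CL = 0.693 × Vd / t½ = 0.693 × 282.9 / 61 = 3.214 L/h
Infusion rate = CL × Css = 3.214 × 16.8 = 54.00 mg/h

54.0 mg/h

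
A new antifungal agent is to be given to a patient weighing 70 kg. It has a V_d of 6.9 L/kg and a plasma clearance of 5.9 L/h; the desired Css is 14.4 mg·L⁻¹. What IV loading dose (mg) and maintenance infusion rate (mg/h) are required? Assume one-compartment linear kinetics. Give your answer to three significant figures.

(a) 6960 mg; (b) 85.0 mg/h

Vd(total) = 70 kg × 6.9 L/kg = 483.0 L
Loading: fill Vd to C_target → 483.0 L × 14.4 mg/L = 6955 mg
Infusion rate = 5.900 L/h × 14.4 mg/L = 84.96 mg/h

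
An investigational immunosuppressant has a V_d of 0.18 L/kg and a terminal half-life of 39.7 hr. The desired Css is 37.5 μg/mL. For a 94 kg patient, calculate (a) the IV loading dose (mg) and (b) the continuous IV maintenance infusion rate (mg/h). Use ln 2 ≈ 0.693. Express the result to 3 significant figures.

(a) 635 mg; (b) 11.1 mg/h

Vd(total) = 94 kg × 0.18 L/kg = 16.92 L
LD = Vd × C = 16.92 × 37.5 = 634.5 mg
CL = 0.693 × Vd / t½ = 0.693 × 16.92 / 39.7 = 0.2954 L/h
Infusion rate = CL × Css = 0.2954 × 37.5 = 11.08 mg/h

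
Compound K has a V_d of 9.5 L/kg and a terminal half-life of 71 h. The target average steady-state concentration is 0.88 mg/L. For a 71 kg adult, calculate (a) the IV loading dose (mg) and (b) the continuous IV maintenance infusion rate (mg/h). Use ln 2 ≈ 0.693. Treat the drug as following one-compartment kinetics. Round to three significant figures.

(a) 594 mg; (b) 5.79 mg/h

Total Vd = 9.5 × 71 = 674.5 L
LD = Vd × C = 674.5 × 0.88 = 593.6 mg
CL = 0.693 × Vd / t½ = 0.693 × 674.5 / 71 = 6.584 L/h
Infusion rate = CL × Css = 6.584 × 0.88 = 5.794 mg/h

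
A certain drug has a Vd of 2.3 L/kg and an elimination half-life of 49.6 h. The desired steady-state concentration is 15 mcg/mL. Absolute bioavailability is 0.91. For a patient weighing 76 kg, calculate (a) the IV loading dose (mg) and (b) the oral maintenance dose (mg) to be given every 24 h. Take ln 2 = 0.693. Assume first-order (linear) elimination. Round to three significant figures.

Total Vd = 2.3 × 76 = 174.8 L
LD = Vd × C = 174.8 × 15 = 2622 mg
CL = 0.693 × Vd / t½ = 0.693 × 174.8 / 49.6 = 2.442 L/h
D = CL × Css × τ / F = 2.442 × 15 × 24 / 0.91 = 966.1 mg

(a) 2620 mg; (b) 966 mg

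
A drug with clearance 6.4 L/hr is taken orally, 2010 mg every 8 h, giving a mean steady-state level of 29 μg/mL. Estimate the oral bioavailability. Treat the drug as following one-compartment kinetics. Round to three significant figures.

0.739

F·D/τ = CL·Css at steady state → F = CL·Css·τ / D.
F = 6.4 × 29 × 8 / 2010 = 0.739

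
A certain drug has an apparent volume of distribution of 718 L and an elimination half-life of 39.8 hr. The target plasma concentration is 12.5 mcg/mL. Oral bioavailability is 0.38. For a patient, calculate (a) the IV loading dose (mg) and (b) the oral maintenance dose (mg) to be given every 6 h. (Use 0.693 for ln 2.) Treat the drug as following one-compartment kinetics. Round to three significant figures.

(a) 8980 mg; (b) 2470 mg

LD = Vd × C = 718.0 × 12.5 = 8975 mg
CL = 0.693 × Vd / t½ = 0.693 × 718.0 / 39.8 = 12.50 L/h
D = CL × Css × τ / F = 12.50 × 12.5 × 6 / 0.38 = 2467 mg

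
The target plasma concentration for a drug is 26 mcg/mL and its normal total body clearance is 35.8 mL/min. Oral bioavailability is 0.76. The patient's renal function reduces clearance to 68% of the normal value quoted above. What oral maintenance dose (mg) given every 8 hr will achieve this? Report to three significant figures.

Convert clearance: 35.8 mL/min × 60 min/h ÷ 1000 mL/L = 2.148 L/h
Patient clearance = 0.68 × 2.148 = 1.461 L/h
D = CL × Css × τ / F = 1.461 × 26 × 8 / 0.76 = 399.9 mg

400 mg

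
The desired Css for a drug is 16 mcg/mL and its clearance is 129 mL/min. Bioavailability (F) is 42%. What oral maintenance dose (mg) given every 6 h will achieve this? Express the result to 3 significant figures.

1770 mg

CL = 129 mL/min × 60/1000 = 7.740 L/h
At steady state, dose per interval replaces the amount cleared in that interval: F·D/τ = CL·Css.
D = CL × Css × τ / F = 7.740 × 16 × 6 / 0.42 = 1769 mg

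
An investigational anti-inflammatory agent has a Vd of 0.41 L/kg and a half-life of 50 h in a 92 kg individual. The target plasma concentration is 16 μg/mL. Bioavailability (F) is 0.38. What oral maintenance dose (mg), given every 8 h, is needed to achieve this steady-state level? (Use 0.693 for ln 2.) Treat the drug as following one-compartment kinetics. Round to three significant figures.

Vd = 0.41 L/kg × 92 kg = 37.72 L
CL = 0.693 × Vd / t½ = 0.693 × 37.72 / 50 = 0.5228 L/h
D = CL × Css × τ / F = 0.5228 × 16 × 8 / 0.38 = 176.1 mg

176 mg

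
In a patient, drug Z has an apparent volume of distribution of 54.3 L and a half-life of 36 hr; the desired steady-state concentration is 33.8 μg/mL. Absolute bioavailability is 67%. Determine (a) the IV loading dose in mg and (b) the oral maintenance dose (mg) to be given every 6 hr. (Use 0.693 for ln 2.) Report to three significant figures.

LD = Vd × C = 54.30 × 33.8 = 1835 mg
CL = 0.693 × Vd / t½ = 0.693 × 54.30 / 36 = 1.045 L/h
D = CL × Css × τ / F = 1.045 × 33.8 × 6 / 0.67 = 316.3 mg

(a) 1840 mg; (b) 316 mg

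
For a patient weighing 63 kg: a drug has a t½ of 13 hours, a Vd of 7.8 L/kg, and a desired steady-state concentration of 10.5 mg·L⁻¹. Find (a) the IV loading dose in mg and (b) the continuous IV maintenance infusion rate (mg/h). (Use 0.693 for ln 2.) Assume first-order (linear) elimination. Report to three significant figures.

Vd = 7.8 L/kg × 63 kg = 491.4 L
LD = Vd × C = 491.4 × 10.5 = 5160 mg
CL = 0.693 × Vd / t½ = 0.693 × 491.4 / 13 = 26.20 L/h
Infusion rate = CL × Css = 26.20 × 10.5 = 275.1 mg/h

(a) 5160 mg; (b) 275 mg/h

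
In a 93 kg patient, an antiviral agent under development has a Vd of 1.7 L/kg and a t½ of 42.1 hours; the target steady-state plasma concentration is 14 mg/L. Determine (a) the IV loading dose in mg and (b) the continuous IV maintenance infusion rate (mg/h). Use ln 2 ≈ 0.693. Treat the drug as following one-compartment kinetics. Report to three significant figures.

Vd(total) = 93 kg × 1.7 L/kg = 158.1 L
LD = Vd × C = 158.1 × 14 = 2213 mg
CL = 0.693 × Vd / t½ = 0.693 × 158.1 / 42.1 = 2.602 L/h
Infusion rate = CL × Css = 2.602 × 14 = 36.43 mg/h

(a) 2210 mg; (b) 36.4 mg/h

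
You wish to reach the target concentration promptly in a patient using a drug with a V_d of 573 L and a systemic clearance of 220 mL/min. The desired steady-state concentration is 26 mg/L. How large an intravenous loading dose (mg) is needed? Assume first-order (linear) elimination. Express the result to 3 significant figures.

14900 mg

The loading dose fills Vd to the target concentration.
LD = Vd × C = 573.0 × 26.00 = 14900 mg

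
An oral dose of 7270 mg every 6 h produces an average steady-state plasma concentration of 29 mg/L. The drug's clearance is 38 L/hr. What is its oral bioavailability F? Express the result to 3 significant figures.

0.909

F·D/τ = CL·Css at steady state → F = CL·Css·τ / D.
F = 38 × 29 × 6 / 7270 = 0.909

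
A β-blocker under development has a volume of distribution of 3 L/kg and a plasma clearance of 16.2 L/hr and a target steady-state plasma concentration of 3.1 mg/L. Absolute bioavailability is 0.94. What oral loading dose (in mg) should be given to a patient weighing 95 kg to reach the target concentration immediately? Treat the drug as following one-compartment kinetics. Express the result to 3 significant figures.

940 mg

Total Vd = 3 × 95 = 285.0 L
LD = Vd × C / F = 285.0 × 3.100 / 0.94 = 939.9 mg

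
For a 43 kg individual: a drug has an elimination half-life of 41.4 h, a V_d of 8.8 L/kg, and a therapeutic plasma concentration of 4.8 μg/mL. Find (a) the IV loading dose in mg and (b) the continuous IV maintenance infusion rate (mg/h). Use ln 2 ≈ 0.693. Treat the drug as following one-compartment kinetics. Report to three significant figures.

(a) 1820 mg; (b) 30.4 mg/h

Total Vd = 8.8 × 43 = 378.4 L
LD = Vd × C = 378.4 × 4.8 = 1816 mg
CL = 0.693 × Vd / t½ = 0.693 × 378.4 / 41.4 = 6.334 L/h
Infusion rate = CL × Css = 6.334 × 4.8 = 30.40 mg/h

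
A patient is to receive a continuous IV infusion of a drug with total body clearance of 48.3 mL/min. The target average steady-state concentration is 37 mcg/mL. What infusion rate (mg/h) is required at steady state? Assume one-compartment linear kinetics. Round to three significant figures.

107 mg/h

Convert clearance: 48.3 mL/min × 60 min/h ÷ 1000 mL/L = 2.898 L/h
Rate = CL × Css = 2.898 × 37 = 107.2 mg/h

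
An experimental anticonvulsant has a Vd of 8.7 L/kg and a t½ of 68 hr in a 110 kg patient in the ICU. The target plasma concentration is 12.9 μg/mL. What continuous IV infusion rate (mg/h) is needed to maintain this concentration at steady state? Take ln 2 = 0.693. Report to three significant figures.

126 mg/h

Vd = 8.7 L/kg × 110 kg = 957.0 L
CL = ln 2 · Vd / t½ = 0.693 × 957.0 / 68 = 9.753 L/h
Infusion rate = CL × Css = 9.753 × 12.9 = 125.8 mg/h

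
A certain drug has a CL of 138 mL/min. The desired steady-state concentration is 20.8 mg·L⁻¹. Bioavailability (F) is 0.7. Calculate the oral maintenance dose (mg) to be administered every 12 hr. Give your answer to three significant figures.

2950 mg

CL = 138 mL/min = 138 × 0.06 = 8.280 L/h
At steady state, dose per interval replaces the amount cleared in that interval: F·D/τ = CL·Css.
D = CL × Css × τ / F = 8.280 × 20.8 × 12 / 0.7 = 2952 mg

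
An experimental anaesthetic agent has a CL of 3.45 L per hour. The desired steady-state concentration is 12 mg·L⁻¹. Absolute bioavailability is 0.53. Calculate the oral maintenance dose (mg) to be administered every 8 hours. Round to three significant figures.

625 mg

At steady state, dose per interval replaces the amount cleared in that interval: F·D/τ = CL·Css.
D = CL × Css × τ / F = 3.450 × 12 × 8 / 0.53 = 624.9 mg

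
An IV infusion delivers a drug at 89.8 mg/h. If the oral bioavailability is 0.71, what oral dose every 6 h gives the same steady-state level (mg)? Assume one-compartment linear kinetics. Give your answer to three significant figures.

759 mg

To maintain the same Css, the systemic dosing rate must be unchanged: F·D/τ = infusion rate.
D = rate × τ / F = 89.8 × 6 / 0.71 = 758.9 mg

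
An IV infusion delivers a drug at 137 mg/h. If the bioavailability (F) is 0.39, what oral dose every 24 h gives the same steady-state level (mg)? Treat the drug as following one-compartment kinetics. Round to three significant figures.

To maintain the same Css, the systemic dosing rate must be unchanged: F·D/τ = infusion rate.
D = rate × τ / F = 137 × 24 / 0.39 = 8431 mg

8430 mg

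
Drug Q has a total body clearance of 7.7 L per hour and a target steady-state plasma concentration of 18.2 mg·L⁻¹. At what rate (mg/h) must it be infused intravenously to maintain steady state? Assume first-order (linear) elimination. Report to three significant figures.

140 mg/h

At steady state, infusion rate equals elimination rate: rate in = CL × Css.
Infusion rate = CL · Css = 7.700 L/h × 18.2 mg/L = 140.1 mg/h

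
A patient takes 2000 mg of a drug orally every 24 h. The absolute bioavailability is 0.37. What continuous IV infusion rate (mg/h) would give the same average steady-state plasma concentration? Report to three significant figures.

Equivalent systemic input: infusion rate = F·D/τ.
Rate = 0.37 × 2000 / 24 = 30.83 mg/h

30.8 mg/h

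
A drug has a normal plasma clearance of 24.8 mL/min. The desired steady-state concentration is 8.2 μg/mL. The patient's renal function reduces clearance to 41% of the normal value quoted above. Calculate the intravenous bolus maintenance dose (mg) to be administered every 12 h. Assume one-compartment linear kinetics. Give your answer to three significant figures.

CL = 24.8 mL/min × 60/1000 = 1.488 L/h
Patient clearance = 0.41 × 1.488 = 0.6101 L/h
D = CL × Css × τ = 0.6101 × 8.2 × 12 = 60.03 mg

60.0 mg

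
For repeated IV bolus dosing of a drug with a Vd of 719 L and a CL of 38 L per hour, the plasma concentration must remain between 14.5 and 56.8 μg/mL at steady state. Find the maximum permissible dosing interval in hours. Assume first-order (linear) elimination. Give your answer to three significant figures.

k = CL / Vd = 38.00 / 719.0 = 0.05285 h⁻¹
Between IV bolus doses, concentration decays as C = C₀·e^(−kτ), so C_peak/C_trough = e^(kτ).
τ_max = ln(C_peak/C_trough) / k = ln(56.8/14.5) / 0.05285 = 1.365 / 0.05285 = 25.83 h

25.8 h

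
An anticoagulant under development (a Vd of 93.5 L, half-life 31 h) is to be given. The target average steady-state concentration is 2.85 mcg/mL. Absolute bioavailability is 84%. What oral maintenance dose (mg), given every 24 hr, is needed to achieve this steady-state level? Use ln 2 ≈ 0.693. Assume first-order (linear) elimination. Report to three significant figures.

k = 0.693/31 = 0.02235 h⁻¹, so CL = k·Vd = 0.02235 × 93.50 = 2.090 L/h
D = CL × Css × τ / F = 2.090 × 2.85 × 24 / 0.84 = 170.2 mg

170 mg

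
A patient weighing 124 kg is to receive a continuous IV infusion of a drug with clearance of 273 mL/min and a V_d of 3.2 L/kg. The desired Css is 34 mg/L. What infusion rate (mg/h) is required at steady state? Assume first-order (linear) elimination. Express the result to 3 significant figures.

Convert clearance: 273 mL/min × 60 min/h ÷ 1000 mL/L = 16.38 L/h
Infusion rate = CL · Css = 16.38 L/h × 34 mg/L = 556.9 mg/h

557 mg/h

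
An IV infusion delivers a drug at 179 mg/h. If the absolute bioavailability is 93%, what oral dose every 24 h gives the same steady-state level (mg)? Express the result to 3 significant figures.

4620 mg

To maintain the same Css, the systemic dosing rate must be unchanged: F·D/τ = infusion rate.
D = rate × τ / F = 179 × 24 / 0.93 = 4619 mg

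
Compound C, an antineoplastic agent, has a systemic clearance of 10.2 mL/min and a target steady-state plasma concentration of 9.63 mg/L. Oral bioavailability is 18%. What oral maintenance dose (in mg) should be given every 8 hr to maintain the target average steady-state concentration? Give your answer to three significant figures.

CL = 10.2 mL/min = 10.2 × 0.06 = 0.6120 L/h
D = CL × Css × τ / F = 0.6120 × 9.63 × 8 / 0.18 = 261.9 mg

262 mg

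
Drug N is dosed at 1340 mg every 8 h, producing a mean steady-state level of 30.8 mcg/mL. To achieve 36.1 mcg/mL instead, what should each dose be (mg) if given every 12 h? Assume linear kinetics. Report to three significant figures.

2360 mg

With linear kinetics, Css is proportional to dose rate (D/τ) at fixed clearance.
D₂ = D₁ × (Css,target / Css,current) × (τ₂/τ₁) = 1340 × (36.1/30.8) × (12/8) = 2356 mg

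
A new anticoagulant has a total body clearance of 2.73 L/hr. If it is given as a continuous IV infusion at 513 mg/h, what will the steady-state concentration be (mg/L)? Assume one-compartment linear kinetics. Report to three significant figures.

Css = rate / CL = 513 / 2.730 = 187.9 mg/L

188 mg/L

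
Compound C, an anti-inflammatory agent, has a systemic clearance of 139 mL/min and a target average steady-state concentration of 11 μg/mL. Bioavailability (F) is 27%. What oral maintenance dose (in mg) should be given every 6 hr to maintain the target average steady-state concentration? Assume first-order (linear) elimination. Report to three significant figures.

2040 mg

Convert clearance: 139 mL/min × 60 min/h ÷ 1000 mL/L = 8.340 L/h
At steady state, dose per interval replaces the amount cleared in that interval: F·D/τ = CL·Css.
D = CL × Css × τ / F = 8.340 × 11 × 6 / 0.27 = 2039 mg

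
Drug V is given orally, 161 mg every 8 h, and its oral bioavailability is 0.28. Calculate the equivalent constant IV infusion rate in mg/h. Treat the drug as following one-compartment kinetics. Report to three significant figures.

5.64 mg/h

Equivalent systemic input: infusion rate = F·D/τ.
Rate = 0.28 × 161 / 8 = 5.635 mg/h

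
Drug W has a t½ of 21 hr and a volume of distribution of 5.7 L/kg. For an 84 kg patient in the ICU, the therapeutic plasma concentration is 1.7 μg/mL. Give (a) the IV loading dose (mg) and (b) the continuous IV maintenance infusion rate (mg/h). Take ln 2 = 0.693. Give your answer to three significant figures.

(a) 814 mg; (b) 26.9 mg/h

Vd(total) = 84 kg × 5.7 L/kg = 478.8 L
LD = Vd × C = 478.8 × 1.7 = 814.0 mg
CL = 0.693 × Vd / t½ = 0.693 × 478.8 / 21 = 15.80 L/h
Infusion rate = CL × Css = 15.80 × 1.7 = 26.86 mg/h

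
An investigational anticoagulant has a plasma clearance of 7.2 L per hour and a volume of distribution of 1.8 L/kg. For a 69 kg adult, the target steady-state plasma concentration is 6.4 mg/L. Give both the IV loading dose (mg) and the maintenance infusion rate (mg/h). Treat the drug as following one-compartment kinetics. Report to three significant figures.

Vd(total) = 69 kg × 1.8 L/kg = 124.2 L
Loading: fill Vd to C_target → 124.2 L × 6.4 mg/L = 794.9 mg
Maintenance infusion rate = CL × Css = 7.200 × 6.4 = 46.08 mg/h

(a) 795 mg; (b) 46.1 mg/h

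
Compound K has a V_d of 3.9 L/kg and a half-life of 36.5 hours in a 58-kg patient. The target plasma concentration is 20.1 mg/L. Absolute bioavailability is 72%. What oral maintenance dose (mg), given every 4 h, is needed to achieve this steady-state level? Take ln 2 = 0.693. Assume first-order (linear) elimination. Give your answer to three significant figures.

480 mg

Vd(total) = 58 kg × 3.9 L/kg = 226.2 L
k = 0.693/36.5 = 0.01899 h⁻¹, so CL = k·Vd = 0.01899 × 226.2 = 4.296 L/h
D = CL × Css × τ / F = 4.296 × 20.1 × 4 / 0.72 = 479.7 mg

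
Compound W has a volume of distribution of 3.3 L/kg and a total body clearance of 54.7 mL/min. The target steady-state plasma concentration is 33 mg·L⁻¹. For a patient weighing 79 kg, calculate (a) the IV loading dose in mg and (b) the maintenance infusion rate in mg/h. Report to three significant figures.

(a) 8600 mg; (b) 108 mg/h

Vd(total) = 79 kg × 3.3 L/kg = 260.7 L
Loading: fill Vd to C_target → 260.7 L × 33 mg/L = 8603 mg
CL = 54.7 mL/min = 54.7 × 0.06 = 3.282 L/h
Infusion rate = 3.282 L/h × 33 mg/L = 108.3 mg/h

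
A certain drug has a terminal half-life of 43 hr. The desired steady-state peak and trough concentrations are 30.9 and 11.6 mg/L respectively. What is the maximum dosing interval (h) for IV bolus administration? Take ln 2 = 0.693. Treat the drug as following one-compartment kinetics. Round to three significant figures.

60.8 h

k = 0.693 / t½ = 0.693 / 43 = 0.01612 h⁻¹
Between IV bolus doses, concentration decays as C = C₀·e^(−kτ), so C_peak/C_trough = e^(kτ).
τ_max = ln(C_peak/C_trough) / k = ln(30.9/11.6) / 0.01612 = 0.9798 / 0.01612 = 60.78 h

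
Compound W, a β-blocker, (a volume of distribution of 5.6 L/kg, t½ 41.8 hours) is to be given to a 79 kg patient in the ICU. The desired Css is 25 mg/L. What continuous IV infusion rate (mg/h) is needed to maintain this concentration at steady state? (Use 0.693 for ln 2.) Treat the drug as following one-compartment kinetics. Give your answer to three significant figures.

Vd = 5.6 L/kg × 79 kg = 442.4 L
CL = 0.693 × Vd / t½ = 0.693 × 442.4 / 41.8 = 7.335 L/h
Infusion rate = CL × Css = 7.335 × 25 = 183.4 mg/h

183 mg/h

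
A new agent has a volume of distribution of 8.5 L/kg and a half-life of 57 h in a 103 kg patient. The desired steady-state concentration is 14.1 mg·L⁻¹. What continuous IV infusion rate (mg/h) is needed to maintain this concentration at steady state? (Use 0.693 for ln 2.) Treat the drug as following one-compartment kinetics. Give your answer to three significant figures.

Vd(total) = 103 kg × 8.5 L/kg = 875.5 L
CL = ln 2 · Vd / t½ = 0.693 × 875.5 / 57 = 10.64 L/h
Infusion rate = CL × Css = 10.64 × 14.1 = 150.0 mg/h

150 mg/h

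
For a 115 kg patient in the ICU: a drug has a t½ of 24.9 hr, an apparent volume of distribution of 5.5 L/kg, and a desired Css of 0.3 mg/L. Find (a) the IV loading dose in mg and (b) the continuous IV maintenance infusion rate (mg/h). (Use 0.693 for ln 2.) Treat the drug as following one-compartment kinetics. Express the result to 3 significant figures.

(a) 190 mg; (b) 5.28 mg/h

Vd(total) = 115 kg × 5.5 L/kg = 632.5 L
LD = Vd × C = 632.5 × 0.3 = 189.8 mg
CL = 0.693 × Vd / t½ = 0.693 × 632.5 / 24.9 = 17.60 L/h
Infusion rate = CL × Css = 17.60 × 0.3 = 5.280 mg/h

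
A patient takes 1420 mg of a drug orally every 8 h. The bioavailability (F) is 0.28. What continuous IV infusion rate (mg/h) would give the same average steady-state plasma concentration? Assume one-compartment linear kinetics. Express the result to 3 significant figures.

49.7 mg/h

Equivalent systemic input: infusion rate = F·D/τ.
Rate = 0.28 × 1420 / 8 = 49.70 mg/h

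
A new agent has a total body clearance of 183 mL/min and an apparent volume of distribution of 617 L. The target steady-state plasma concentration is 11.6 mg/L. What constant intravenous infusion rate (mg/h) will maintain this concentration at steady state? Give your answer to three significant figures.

Convert clearance: 183 mL/min × 60 min/h ÷ 1000 mL/L = 10.98 L/h
Infusion rate = CL · Css = 10.98 L/h × 11.6 mg/L = 127.4 mg/h

127 mg/h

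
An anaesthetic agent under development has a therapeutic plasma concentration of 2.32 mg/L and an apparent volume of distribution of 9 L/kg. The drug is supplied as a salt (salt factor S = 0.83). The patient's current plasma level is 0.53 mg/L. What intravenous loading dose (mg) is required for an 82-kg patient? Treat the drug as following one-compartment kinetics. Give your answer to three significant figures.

1590 mg

Total Vd = 9 × 82 = 738.0 L
The loading dose fills Vd to the target concentration.
Concentration deficit ΔC = 2.32 − 0.53 = 1.790 mg/L
LD = Vd × ΔC / S = 738.0 × 1.790 / 0.83 = 1592 mg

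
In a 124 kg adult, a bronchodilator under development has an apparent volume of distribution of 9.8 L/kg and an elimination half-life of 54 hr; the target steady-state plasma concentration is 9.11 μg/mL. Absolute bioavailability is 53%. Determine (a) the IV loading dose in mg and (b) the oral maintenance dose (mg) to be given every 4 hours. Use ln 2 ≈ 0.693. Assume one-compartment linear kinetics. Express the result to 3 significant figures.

(a) 11100 mg; (b) 1070 mg

Vd(total) = 124 kg × 9.8 L/kg = 1215 L
LD = Vd × C = 1215 × 9.11 = 11070 mg
CL = 0.693 × Vd / t½ = 0.693 × 1215 / 54 = 15.59 L/h
D = CL × Css × τ / F = 15.59 × 9.11 × 4 / 0.53 = 1072 mg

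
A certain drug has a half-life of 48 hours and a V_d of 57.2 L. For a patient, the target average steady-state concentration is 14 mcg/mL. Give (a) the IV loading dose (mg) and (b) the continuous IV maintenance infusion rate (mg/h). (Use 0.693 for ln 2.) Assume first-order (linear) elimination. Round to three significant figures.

LD = Vd × C = 57.20 × 14 = 800.8 mg
CL = 0.693 × Vd / t½ = 0.693 × 57.20 / 48 = 0.8258 L/h
Infusion rate = CL × Css = 0.8258 × 14 = 11.56 mg/h

(a) 801 mg; (b) 11.6 mg/h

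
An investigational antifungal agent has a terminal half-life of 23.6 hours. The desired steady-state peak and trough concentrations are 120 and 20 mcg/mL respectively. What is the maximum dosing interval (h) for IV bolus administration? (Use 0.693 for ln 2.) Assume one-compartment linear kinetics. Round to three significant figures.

61.0 h

k = 0.693 / t½ = 0.693 / 23.6 = 0.02936 h⁻¹
Between IV bolus doses, concentration decays as C = C₀·e^(−kτ), so C_peak/C_trough = e^(kτ).
τ_max = ln(C_peak/C_trough) / k = ln(120/20) / 0.02936 = 1.792 / 0.02936 = 61.04 h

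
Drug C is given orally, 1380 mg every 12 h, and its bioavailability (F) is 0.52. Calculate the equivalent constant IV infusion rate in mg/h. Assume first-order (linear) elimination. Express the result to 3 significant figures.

Equivalent systemic input: infusion rate = F·D/τ.
Rate = 0.52 × 1380 / 12 = 59.80 mg/h

59.8 mg/h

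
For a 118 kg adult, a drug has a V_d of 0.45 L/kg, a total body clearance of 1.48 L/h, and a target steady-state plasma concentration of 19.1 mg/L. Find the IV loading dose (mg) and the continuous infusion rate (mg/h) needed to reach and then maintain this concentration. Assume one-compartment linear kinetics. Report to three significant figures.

Vd(total) = 118 kg × 0.45 L/kg = 53.10 L
Loading: fill Vd to C_target → 53.10 L × 19.1 mg/L = 1014 mg
Infusion rate = 1.480 L/h × 19.1 mg/L = 28.27 mg/h

(a) 1010 mg; (b) 28.3 mg/h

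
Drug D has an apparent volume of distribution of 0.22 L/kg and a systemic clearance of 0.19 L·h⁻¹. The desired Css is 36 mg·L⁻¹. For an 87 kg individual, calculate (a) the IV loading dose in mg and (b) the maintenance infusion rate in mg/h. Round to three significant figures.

Total Vd = 0.22 × 87 = 19.14 L
Loading: fill Vd to C_target → 19.14 L × 36 mg/L = 689.0 mg
Infusion rate = 0.1900 L/h × 36 mg/L = 6.840 mg/h

(a) 689 mg; (b) 6.84 mg/h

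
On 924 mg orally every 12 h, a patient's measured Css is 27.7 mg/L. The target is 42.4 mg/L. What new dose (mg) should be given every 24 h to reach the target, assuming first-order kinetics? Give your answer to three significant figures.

For first-order elimination, Css ∝ F·D/(CL·τ); F and CL are unchanged, so Css ∝ D/τ.
D₂ = D₁ × (Css,target / Css,current) × (τ₂/τ₁) = 924 × (42.4/27.7) × (24/12) = 2829 mg

2830 mg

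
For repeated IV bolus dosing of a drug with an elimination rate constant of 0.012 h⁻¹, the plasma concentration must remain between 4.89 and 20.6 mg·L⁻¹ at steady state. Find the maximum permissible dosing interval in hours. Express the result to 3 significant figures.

120 h

Between IV bolus doses, concentration decays as C = C₀·e^(−kτ), so C_peak/C_trough = e^(kτ).
τ_max = ln(C_peak/C_trough) / k = ln(20.6/4.89) / 0.01200 = 1.438 / 0.01200 = 119.8 h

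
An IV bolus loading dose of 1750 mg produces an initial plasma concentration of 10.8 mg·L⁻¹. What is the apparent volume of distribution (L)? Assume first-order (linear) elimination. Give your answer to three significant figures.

162 L

Immediately after an IV bolus, C₀ = Dose / Vd, so Vd = Dose / C₀.
Vd = 1750 / 10.8 = 162.0 L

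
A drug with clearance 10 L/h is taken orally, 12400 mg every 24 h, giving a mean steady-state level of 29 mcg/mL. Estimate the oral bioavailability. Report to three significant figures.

F·D/τ = CL·Css at steady state → F = CL·Css·τ / D.
F = 10 × 29 × 24 / 12400 = 0.561

0.561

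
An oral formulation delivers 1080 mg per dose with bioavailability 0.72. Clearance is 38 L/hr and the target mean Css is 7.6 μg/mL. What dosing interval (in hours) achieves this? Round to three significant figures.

F·D/τ = CL·Css → τ = F·D / (CL·Css).
τ = 0.72 × 1080 / (38 × 7.6) = 2.693 h

2.69 h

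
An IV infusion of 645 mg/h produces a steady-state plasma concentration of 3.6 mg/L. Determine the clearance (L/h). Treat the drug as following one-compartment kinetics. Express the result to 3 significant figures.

At steady state, infusion rate = CL × Css, so CL = rate / Css.
CL = 645 / 3.6 = 179.2 L/h

179 L/h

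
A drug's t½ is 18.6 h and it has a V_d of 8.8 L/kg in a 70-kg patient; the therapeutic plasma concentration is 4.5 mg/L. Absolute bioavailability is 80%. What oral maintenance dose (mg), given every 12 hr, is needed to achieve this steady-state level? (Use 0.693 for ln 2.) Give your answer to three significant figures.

Total Vd = 8.8 × 70 = 616.0 L
CL = 0.693 × Vd / t½ = 0.693 × 616.0 / 18.6 = 22.95 L/h
D = CL × Css × τ / F = 22.95 × 4.5 × 12 / 0.8 = 1549 mg

1550 mg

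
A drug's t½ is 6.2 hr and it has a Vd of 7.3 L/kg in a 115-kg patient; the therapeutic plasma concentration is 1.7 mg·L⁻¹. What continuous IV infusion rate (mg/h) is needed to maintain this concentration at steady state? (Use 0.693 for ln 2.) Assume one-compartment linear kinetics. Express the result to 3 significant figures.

Total Vd = 7.3 × 115 = 839.5 L
CL = 0.693 × Vd / t½ = 0.693 × 839.5 / 6.2 = 93.83 L/h
Infusion rate = CL × Css = 93.83 × 1.7 = 159.5 mg/h

160 mg/h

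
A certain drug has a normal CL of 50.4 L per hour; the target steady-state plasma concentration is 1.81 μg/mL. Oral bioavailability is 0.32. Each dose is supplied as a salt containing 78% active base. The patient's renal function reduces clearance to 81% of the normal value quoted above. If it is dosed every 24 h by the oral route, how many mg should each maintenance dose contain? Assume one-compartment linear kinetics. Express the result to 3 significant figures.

7100 mg

Patient clearance = 0.81 × 50.40 = 40.82 L/h
At steady state, dose per interval replaces the amount cleared in that interval: F·S·D/τ = CL·Css.
D = CL × Css × τ / F / S = 40.82 × 1.81 × 24 / 0.32 / 0.78 = 7104 mg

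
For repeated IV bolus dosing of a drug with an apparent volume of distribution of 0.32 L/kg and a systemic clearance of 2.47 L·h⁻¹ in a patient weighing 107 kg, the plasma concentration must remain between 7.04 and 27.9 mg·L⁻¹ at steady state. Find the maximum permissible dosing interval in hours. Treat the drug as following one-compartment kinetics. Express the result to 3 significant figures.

19.1 h

Total Vd = 0.32 × 107 = 34.24 L
k = CL / Vd = 2.470 / 34.24 = 0.07214 h⁻¹
Between IV bolus doses, concentration decays as C = C₀·e^(−kτ), so C_peak/C_trough = e^(kτ).
τ_max = ln(C_peak/C_trough) / k = ln(27.9/7.04) / 0.07214 = 1.377 / 0.07214 = 19.09 h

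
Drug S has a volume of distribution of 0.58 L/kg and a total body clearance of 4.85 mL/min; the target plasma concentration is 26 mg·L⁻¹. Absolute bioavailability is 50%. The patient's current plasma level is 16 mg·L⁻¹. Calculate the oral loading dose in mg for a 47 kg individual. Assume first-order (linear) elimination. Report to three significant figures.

Vd(total) = 47 kg × 0.58 L/kg = 27.26 L
The loading dose fills Vd to the target concentration; clearance is irrelevant here.
Concentration deficit ΔC = 26 − 16 = 10.00 mg/L
LD = Vd × ΔC / F = 27.26 × 10.00 / 0.5 = 545.2 mg

545 mg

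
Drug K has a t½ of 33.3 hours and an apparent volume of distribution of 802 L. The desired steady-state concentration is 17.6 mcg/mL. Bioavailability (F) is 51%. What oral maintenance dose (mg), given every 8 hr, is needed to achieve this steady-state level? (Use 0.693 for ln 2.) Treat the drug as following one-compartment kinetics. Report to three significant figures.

CL = 0.693 × Vd / t½ = 0.693 × 802.0 / 33.3 = 16.69 L/h
D = CL × Css × τ / F = 16.69 × 17.6 × 8 / 0.51 = 4608 mg

4610 mg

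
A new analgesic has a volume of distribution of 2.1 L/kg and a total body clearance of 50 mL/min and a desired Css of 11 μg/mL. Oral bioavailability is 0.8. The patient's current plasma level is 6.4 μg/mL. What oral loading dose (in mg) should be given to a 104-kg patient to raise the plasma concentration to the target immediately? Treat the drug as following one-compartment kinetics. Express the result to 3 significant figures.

Vd(total) = 104 kg × 2.1 L/kg = 218.4 L
Concentration deficit ΔC = 11 − 6.4 = 4.600 mg/L
LD = Vd × ΔC / F = 218.4 × 4.600 / 0.8 = 1256 mg

1260 mg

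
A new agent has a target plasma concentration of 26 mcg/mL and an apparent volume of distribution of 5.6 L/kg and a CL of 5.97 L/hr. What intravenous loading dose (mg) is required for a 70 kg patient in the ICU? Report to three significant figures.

10200 mg

Total Vd = 5.6 × 70 = 392.0 L
LD = Vd × C = 392.0 × 26.00 = 10190 mg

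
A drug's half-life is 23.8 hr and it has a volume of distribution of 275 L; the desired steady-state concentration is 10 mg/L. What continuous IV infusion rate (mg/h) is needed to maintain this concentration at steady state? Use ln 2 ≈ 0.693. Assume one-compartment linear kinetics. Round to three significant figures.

k = 0.693/23.8 = 0.02912 h⁻¹, so CL = k·Vd = 0.02912 × 275.0 = 8.008 L/h
Infusion rate = CL × Css = 8.008 × 10 = 80.08 mg/h

80.1 mg/h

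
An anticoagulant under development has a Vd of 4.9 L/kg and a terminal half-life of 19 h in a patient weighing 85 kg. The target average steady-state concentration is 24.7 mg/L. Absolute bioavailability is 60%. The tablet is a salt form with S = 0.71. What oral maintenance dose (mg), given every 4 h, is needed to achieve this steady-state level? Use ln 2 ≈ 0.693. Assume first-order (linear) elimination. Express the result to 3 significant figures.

3520 mg

Vd(total) = 85 kg × 4.9 L/kg = 416.5 L
CL = ln 2 · Vd / t½ = 0.693 × 416.5 / 19 = 15.19 L/h
D = CL × Css × τ / F / S = 15.19 × 24.7 × 4 / 0.6 / 0.71 = 3523 mg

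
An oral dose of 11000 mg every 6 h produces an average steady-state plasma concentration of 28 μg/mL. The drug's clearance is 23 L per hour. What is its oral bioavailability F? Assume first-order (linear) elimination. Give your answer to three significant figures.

F·D/τ = CL·Css at steady state → F = CL·Css·τ / D.
F = 23 × 28 × 6 / 11000 = 0.351

0.351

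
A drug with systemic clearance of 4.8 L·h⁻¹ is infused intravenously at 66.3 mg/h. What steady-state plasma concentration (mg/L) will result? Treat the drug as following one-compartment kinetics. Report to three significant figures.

13.8 mg/L

Css = rate / CL = 66.3 / 4.800 = 13.81 mg/L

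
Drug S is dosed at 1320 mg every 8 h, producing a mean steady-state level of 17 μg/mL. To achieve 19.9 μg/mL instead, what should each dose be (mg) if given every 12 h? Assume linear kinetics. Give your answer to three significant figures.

With linear kinetics, Css is proportional to dose rate (D/τ) at fixed clearance.
D₂ = D₁ × (Css,target / Css,current) × (τ₂/τ₁) = 1320 × (19.9/17) × (12/8) = 2318 mg

2320 mg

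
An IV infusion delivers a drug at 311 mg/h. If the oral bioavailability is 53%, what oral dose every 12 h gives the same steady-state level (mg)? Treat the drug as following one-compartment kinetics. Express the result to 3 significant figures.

7040 mg

To maintain the same Css, the systemic dosing rate must be unchanged: F·D/τ = infusion rate.
D = rate × τ / F = 311 × 12 / 0.53 = 7042 mg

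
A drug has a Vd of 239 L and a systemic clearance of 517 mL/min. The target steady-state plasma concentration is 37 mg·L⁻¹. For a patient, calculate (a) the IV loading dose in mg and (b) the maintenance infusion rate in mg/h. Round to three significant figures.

(a) 8840 mg; (b) 1150 mg/h

LD = Vd · C_target = 239.0 × 37 = 8843 mg
Convert clearance: 517 mL/min × 60 min/h ÷ 1000 mL/L = 31.02 L/h
Maintenance infusion rate = CL × Css = 31.02 × 37 = 1148 mg/h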